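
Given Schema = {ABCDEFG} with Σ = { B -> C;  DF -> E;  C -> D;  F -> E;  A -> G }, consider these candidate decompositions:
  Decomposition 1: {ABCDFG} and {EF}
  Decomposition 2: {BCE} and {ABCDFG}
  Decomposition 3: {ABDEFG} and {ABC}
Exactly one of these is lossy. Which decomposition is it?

Decomposition 2

Decomposition 1: common = {F}, closure = {EF} → lossless.
Decomposition 2: common = {BC}, closure = {BCD} → lossy.
Decomposition 3: common = {AB}, closure = {ABCDG} → lossless.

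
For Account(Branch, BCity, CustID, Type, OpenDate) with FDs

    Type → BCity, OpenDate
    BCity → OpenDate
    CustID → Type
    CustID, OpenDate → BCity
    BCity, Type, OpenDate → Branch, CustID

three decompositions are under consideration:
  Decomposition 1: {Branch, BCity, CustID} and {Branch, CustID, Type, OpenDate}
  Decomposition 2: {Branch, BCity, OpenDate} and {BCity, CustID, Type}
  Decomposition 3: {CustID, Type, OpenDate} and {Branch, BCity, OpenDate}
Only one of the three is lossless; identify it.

Decomposition 1

Decomposition 1: common = {Branch, CustID}, closure = {Branch, BCity, CustID, Type, OpenDate} → lossless.
Decomposition 2: common = {BCity}, closure = {BCity, OpenDate} → lossy.
Decomposition 3: common = {OpenDate}, closure = {OpenDate} → lossy.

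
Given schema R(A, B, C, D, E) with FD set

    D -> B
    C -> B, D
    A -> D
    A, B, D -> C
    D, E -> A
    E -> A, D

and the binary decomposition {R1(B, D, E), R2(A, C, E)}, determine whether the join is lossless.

Yes

Common attributes: R1 ∩ R2 = {E}.
Closure of {E}: E → A, D applies, adding A, D; D → B applies, adding B; A, B, D → C applies, adding C. So (E)⁺ = {A, B, C, D, E}.
This closure contains every attribute of R1, so R1 ∩ R2 → R1. The join is lossless.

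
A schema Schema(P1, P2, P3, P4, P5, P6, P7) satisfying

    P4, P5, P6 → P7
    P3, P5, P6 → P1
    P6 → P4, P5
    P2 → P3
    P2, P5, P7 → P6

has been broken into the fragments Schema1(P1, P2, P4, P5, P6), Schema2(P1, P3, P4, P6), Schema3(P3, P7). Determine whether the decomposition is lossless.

Chase test. Columns are P1, P2, P3, P4, P5, P6, P7; row i has aⱼ where attribute j ∈ Schemai, else bᵢⱼ.
Initial tableau (one row per fragment):
  row 1: a1 a2 b13 a4 a5 a6 b17
  row 2: a1 b22 a3 a4 b25 a6 b27
  row 3: b31 b32 a3 b34 b35 b36 a7
Rows 1 and 2 agree on P6; apply P6→P4, P5 and equate their P4, P5 entries.
Rows 1 and 2 agree on P4, P5, P6; apply P4, P5, P6→P7 and equate their P7 entries.
No row becomes fully distinguished — the join is lossy.

No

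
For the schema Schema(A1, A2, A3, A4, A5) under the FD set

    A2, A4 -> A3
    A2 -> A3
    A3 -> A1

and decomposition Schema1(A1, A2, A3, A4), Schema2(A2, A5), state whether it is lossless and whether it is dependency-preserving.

lossy but dependency-preserving

Lossless test: (A2)⁺ = {A1, A2, A3}, which is a superkey of neither fragment — lossy.
Dependency preservation: every FD's attributes lie within a single fragment, so each can be enforced locally — preserved.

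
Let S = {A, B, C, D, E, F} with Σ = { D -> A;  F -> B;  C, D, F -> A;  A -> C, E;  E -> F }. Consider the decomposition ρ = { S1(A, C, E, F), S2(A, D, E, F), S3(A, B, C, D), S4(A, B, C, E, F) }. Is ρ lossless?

Chase test. Columns are A, B, C, D, E, F; row i has aⱼ where attribute j ∈ Si, else bᵢⱼ.
Initial tableau (one row per fragment):
  row 1: a1 b12 a3 b14 a5 a6
  row 2: a1 b22 b23 a4 a5 a6
  row 3: a1 a2 a3 a4 b35 b36
  row 4: a1 a2 a3 b44 a5 a6
Rows 1 and 2 agree on F; apply F→B and equate their B entries.
Rows 1 and 4 agree on F; apply F→B and equate their B entries.
Rows 1 and 2 agree on A; apply A→C, E and equate their C, E entries.
Rows 1 and 3 agree on A; apply A→C, E and equate their C, E entries.
Rows 1 and 3 agree on E; apply E→F and equate their F entries.
Row 2 is now all distinguished symbols — the join is lossless.

Yes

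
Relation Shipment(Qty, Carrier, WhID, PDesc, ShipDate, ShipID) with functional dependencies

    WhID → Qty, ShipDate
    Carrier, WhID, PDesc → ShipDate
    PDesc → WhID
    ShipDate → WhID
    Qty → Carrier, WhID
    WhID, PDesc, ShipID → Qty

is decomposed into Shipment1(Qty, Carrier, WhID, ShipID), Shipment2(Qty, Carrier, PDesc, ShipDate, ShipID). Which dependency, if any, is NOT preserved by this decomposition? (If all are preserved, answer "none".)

none

WhID → Qty, ShipDate: restricted closure across fragments reaches Qty, ShipDate.
Carrier, WhID, PDesc → ShipDate: restricted closure across fragments reaches ShipDate.
PDesc → WhID: restricted closure across fragments reaches WhID.
ShipDate → WhID: restricted closure across fragments reaches WhID.
Qty → Carrier, WhID lies within Shipment1.
WhID, PDesc, ShipID → Qty: restricted closure across fragments reaches Qty.
Every dependency is enforceable on the fragments, so the decomposition is dependency-preserving.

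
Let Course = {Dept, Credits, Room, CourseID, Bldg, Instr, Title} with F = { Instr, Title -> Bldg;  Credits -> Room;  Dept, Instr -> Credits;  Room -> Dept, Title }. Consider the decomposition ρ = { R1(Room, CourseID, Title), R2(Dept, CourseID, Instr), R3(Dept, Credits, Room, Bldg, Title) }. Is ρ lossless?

No

Chase test. Columns are Dept, Credits, Room, CourseID, Bldg, Instr, Title; row i has aⱼ where attribute j ∈ Ri, else bᵢⱼ.
Initial tableau (one row per fragment):
  row 1: b11 b12 a3 a4 b15 b16 a7
  row 2: a1 b22 b23 a4 b25 a6 b27
  row 3: a1 a2 a3 b34 a5 b36 a7
Rows 1 and 3 agree on Room; apply Room→Dept, Title and equate their Dept, Title entries.
No row becomes fully distinguished — the join is lossy.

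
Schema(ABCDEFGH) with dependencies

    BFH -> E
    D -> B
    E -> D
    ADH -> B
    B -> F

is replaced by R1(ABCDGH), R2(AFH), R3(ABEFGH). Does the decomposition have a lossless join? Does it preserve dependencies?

Lossless test (chase): Rows 1 and 3 agree on B; apply B→F and equate their F entries. Rows 1 and 3 agree on BFH; apply BFH→E and equate their E entries. Rows 1 and 3 agree on E; apply E→D and equate their D entries. Row 1 is now all distinguished symbols — the join is lossless.
Dependency preservation: the restricted closure of {E} across the fragments never reaches {D}, so E → D cannot be enforced without a join — not preserved.

lossless but not dependency-preserving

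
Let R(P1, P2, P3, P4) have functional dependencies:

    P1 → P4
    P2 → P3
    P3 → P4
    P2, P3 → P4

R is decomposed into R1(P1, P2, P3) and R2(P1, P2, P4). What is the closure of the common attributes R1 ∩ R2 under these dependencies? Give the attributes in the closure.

P1, P2, P3, P4

R1 ∩ R2 = {P1, P2}.
P1 → P4 applies, adding P4
P2 → P3 applies, adding P3
Closure: {P1, P2, P3, P4}.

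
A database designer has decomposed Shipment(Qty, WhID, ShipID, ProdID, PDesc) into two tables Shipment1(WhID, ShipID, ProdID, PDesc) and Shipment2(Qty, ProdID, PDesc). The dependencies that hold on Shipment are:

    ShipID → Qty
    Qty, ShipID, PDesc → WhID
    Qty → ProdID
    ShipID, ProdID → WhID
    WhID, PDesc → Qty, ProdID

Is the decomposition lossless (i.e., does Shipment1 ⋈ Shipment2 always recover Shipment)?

Common attributes: Shipment1 ∩ Shipment2 = {ProdID, PDesc}.
No dependency enlarges {ProdID, PDesc}, so (ProdID, PDesc)⁺ = {ProdID, PDesc}.
The closure contains neither all of Shipment1 = {WhID, ShipID, ProdID, PDesc} nor all of Shipment2 = {Qty, ProdID, PDesc}, so the common attributes are not a superkey of either fragment. The join is lossy.

No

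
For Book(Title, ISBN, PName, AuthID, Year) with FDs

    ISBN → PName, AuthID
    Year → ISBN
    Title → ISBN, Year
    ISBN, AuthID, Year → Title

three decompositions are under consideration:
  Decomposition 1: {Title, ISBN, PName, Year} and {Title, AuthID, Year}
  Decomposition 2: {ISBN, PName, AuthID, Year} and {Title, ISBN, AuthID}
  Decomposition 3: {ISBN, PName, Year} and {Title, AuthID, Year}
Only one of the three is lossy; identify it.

Decomposition 2

Decomposition 1: common = {Title, Year}, closure = {Title, ISBN, PName, AuthID, Year} → lossless.
Decomposition 2: common = {ISBN, AuthID}, closure = {ISBN, PName, AuthID} → lossy.
Decomposition 3: common = {Year}, closure = {Title, ISBN, PName, AuthID, Year} → lossless.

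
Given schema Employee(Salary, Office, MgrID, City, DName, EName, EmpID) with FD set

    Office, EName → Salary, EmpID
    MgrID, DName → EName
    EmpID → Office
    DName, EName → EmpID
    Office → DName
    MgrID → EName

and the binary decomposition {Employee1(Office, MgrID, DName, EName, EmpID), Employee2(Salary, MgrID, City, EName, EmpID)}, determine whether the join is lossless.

Common attributes: Employee1 ∩ Employee2 = {MgrID, EName, EmpID}.
Closure of {MgrID, EName, EmpID}: EmpID → Office applies, adding Office; Office → DName applies, adding DName; Office, EName → Salary, EmpID applies, adding Salary. So (MgrID, EName, EmpID)⁺ = {Salary, Office, MgrID, DName, EName, EmpID}.
This closure contains every attribute of Employee1, so Employee1 ∩ Employee2 → Employee1. The join is lossless.

Yes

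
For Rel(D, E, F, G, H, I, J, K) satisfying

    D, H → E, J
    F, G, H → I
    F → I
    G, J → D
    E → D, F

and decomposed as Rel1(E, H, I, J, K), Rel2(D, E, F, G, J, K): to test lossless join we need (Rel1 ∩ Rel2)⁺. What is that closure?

D, E, F, I, J, K

Rel1 ∩ Rel2 = {E, J, K}.
E → D, F applies, adding D, F
F → I applies, adding I
Closure: {D, E, F, I, J, K}.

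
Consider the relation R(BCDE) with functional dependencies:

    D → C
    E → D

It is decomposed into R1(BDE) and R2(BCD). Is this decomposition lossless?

Yes

Common attributes: R1 ∩ R2 = {BD}.
Closure of {BD}: D → C applies, adding C. So (BD)⁺ = {BCD}.
This closure contains every attribute of R2, so R1 ∩ R2 → R2. The join is lossless.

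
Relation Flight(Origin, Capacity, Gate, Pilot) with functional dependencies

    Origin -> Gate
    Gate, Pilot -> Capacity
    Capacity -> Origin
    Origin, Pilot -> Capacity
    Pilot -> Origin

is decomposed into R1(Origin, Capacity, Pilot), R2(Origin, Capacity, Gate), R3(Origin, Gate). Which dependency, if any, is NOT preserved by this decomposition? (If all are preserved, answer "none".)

none

Origin → Gate lies within R2.
Gate, Pilot → Capacity: restricted closure across fragments reaches Capacity.
Capacity → Origin lies within R1.
Origin, Pilot → Capacity lies within R1.
Pilot → Origin lies within R1.
Every dependency is enforceable on the fragments, so the decomposition is dependency-preserving.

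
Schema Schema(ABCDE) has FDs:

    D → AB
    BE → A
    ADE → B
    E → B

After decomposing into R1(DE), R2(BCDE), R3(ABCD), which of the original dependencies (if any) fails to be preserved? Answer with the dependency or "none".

BE → A

Check BE → A: no single fragment contains all of {ABE}, and the restricted closure of {BE} across the fragments never reaches {A}.
D → AB is preserved.
ADE → B is preserved.
E → B is preserved.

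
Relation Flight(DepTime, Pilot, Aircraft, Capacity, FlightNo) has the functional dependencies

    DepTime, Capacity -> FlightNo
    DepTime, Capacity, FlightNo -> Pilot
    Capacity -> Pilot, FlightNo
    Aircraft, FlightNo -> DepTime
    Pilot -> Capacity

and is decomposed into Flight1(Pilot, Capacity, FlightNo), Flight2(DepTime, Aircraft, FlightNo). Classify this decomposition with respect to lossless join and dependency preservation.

Lossless test: (FlightNo)⁺ = {FlightNo}, which is a superkey of neither fragment — lossy.
Dependency preservation: DepTime, Capacity → FlightNo; DepTime, Capacity, FlightNo → Pilot are not contained in any single fragment, but the restricted closure of each left-hand side across the fragments still reaches the right-hand side; the remaining FDs each lie inside some fragment. All dependencies are preserved.

lossy but dependency-preserving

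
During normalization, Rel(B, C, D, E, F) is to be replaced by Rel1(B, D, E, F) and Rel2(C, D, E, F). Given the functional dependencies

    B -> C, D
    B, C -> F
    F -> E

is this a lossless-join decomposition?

No

Common attributes: Rel1 ∩ Rel2 = {D, E, F}.
No dependency enlarges {D, E, F}, so (D, E, F)⁺ = {D, E, F}.
The closure contains neither all of Rel1 = {B, D, E, F} nor all of Rel2 = {C, D, E, F}, so the common attributes are not a superkey of either fragment. The join is lossy.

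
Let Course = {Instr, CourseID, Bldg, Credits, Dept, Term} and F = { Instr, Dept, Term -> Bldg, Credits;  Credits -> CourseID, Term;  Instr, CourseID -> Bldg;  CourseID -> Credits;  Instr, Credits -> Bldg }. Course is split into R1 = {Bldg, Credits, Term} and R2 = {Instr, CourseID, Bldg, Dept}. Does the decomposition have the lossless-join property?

Common attributes: R1 ∩ R2 = {Bldg}.
No dependency enlarges {Bldg}, so (Bldg)⁺ = {Bldg}.
The closure contains neither all of R1 = {Bldg, Credits, Term} nor all of R2 = {Instr, CourseID, Bldg, Dept}, so the common attributes are not a superkey of either fragment. The join is lossy.

No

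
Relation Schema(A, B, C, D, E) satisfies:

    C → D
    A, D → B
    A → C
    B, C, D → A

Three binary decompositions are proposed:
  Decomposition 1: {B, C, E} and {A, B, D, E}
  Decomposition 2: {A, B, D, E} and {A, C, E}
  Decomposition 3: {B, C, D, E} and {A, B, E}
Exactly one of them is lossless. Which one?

Decomposition 1: common = {B, E}, closure = {B, E} → lossy.
Decomposition 2: common = {A, E}, closure = {A, B, C, D, E} → lossless.
Decomposition 3: common = {B, E}, closure = {B, E} → lossy.

Decomposition 2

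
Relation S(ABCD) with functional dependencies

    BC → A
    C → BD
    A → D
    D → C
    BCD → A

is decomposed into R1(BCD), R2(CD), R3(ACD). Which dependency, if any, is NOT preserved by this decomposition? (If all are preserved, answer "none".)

BC → A: restricted closure across fragments reaches A.
C → BD lies within R1.
A → D lies within R3.
D → C lies within R1.
BCD → A: restricted closure across fragments reaches A.
Every dependency is enforceable on the fragments, so the decomposition is dependency-preserving.

none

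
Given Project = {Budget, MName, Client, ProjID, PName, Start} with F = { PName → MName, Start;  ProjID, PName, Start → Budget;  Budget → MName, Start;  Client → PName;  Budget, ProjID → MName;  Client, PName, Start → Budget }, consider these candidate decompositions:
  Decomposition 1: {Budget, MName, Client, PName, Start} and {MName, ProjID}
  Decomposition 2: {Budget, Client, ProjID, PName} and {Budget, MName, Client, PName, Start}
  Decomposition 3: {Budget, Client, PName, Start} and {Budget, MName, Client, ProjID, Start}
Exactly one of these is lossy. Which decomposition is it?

Decomposition 1

Decomposition 1: common = {MName}, closure = {MName} → lossy.
Decomposition 2: common = {Budget, Client, PName}, closure = {Budget, MName, Client, PName, Start} → lossless.
Decomposition 3: common = {Budget, Client, Start}, closure = {Budget, MName, Client, PName, Start} → lossless.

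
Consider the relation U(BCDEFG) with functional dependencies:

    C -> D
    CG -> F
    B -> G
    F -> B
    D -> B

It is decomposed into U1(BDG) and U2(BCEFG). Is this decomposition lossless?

Common attributes: U1 ∩ U2 = {BG}.
No dependency enlarges {BG}, so (BG)⁺ = {BG}.
The closure contains neither all of U1 = {BDG} nor all of U2 = {BCEFG}, so the common attributes are not a superkey of either fragment. The join is lossy.

No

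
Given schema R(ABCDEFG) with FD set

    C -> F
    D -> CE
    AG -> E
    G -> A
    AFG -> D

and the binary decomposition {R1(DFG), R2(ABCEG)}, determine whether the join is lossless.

No

Common attributes: R1 ∩ R2 = {G}.
Closure of {G}: G → A applies, adding A; AG → E applies, adding E. So (G)⁺ = {AEG}.
The closure contains neither all of R1 = {DFG} nor all of R2 = {ABCEG}, so the common attributes are not a superkey of either fragment. The join is lossy.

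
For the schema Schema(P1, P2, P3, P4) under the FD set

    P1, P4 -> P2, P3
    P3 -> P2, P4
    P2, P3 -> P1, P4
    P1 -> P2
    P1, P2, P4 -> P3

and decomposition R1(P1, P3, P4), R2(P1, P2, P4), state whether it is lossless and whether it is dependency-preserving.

lossless and dependency-preserving

Lossless test: (P1, P4)⁺ = {P1, P2, P3, P4}, which contains all of one fragment — lossless.
Dependency preservation: P1, P4 → P2, P3; P3 → P2, P4; P2, P3 → P1, P4; P1, P2, P4 → P3 are not contained in any single fragment, but the restricted closure of each left-hand side across the fragments still reaches the right-hand side; the remaining FDs each lie inside some fragment. All dependencies are preserved.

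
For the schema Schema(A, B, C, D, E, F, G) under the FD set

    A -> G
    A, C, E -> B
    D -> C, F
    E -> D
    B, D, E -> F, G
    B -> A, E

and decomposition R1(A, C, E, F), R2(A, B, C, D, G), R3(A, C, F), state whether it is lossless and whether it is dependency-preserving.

lossy and not dependency-preserving

Lossless test (chase): Rows 1 and 2 agree on A; apply A→G and equate their G entries. Rows 1 and 3 agree on A; apply A→G and equate their G entries. No row becomes fully distinguished — the join is lossy.
Dependency preservation: the restricted closure of {A, C, E} across the fragments never reaches {B}, so A, C, E → B cannot be enforced without a join — not preserved.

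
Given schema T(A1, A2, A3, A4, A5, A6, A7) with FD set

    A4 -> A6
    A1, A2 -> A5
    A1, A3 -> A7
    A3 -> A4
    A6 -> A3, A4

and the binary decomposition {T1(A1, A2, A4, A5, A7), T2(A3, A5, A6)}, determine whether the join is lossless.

Common attributes: T1 ∩ T2 = {A5}.
No dependency enlarges {A5}, so (A5)⁺ = {A5}.
The closure contains neither all of T1 = {A1, A2, A4, A5, A7} nor all of T2 = {A3, A5, A6}, so the common attributes are not a superkey of either fragment. The join is lossy.

No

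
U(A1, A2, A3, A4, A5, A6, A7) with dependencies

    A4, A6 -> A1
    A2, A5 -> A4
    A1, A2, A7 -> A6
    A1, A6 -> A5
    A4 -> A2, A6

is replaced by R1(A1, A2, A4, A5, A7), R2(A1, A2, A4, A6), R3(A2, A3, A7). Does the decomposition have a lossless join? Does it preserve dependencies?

lossy and not dependency-preserving

Lossless test (chase): Rows 1 and 2 agree on A4; apply A4→A2, A6 and equate their A2, A6 entries. Rows 1 and 2 agree on A1, A6; apply A1, A6→A5 and equate their A5 entries. No row becomes fully distinguished — the join is lossy.
Dependency preservation: the restricted closure of {A1, A6} across the fragments never reaches {A5}, so A1, A6 → A5 cannot be enforced without a join — not preserved.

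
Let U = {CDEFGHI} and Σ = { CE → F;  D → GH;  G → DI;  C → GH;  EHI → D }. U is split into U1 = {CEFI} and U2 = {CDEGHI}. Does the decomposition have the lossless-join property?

Common attributes: U1 ∩ U2 = {CEI}.
Closure of {CEI}: CE → F applies, adding F; C → GH applies, adding GH; EHI → D applies, adding D. So (CEI)⁺ = {CDEFGHI}.
This closure contains every attribute of U1, so U1 ∩ U2 → U1. The join is lossless.

Yes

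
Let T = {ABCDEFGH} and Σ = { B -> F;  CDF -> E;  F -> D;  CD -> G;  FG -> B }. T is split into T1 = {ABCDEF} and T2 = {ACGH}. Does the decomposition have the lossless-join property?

No

Common attributes: T1 ∩ T2 = {AC}.
No dependency enlarges {AC}, so (AC)⁺ = {AC}.
The closure contains neither all of T1 = {ABCDEF} nor all of T2 = {ACGH}, so the common attributes are not a superkey of either fragment. The join is lossy.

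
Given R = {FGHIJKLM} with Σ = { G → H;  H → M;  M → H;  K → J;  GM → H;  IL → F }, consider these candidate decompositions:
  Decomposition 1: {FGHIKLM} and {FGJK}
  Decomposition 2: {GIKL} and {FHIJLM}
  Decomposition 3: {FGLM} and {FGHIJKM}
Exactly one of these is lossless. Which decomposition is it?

Decomposition 1: common = {FGK}, closure = {FGHJKM} → lossless.
Decomposition 2: common = {IL}, closure = {FIL} → lossy.
Decomposition 3: common = {FGM}, closure = {FGHM} → lossy.

Decomposition 1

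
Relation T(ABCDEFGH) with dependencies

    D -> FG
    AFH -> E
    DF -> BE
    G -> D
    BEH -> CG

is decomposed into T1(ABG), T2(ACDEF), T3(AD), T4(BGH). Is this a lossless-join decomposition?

Chase test. Columns are ABCDEFGH; row i has aⱼ where attribute j ∈ Ti, else bᵢⱼ.
Initial tableau (one row per fragment):
  row 1: a1 a2 b13 b14 b15 b16 a7 b18
  row 2: a1 b22 a3 a4 a5 a6 b27 b28
  row 3: a1 b32 b33 a4 b35 b36 b37 b38
  row 4: b41 a2 b43 b44 b45 b46 a7 a8
Rows 2 and 3 agree on D; apply D→FG and equate their FG entries.
Rows 2 and 3 agree on DF; apply DF→BE and equate their BE entries.
Rows 1 and 4 agree on G; apply G→D and equate their D entries.
Rows 1 and 4 agree on D; apply D→FG and equate their FG entries.
Rows 1 and 4 agree on DF; apply DF→BE and equate their BE entries.
No row becomes fully distinguished — the join is lossy.

No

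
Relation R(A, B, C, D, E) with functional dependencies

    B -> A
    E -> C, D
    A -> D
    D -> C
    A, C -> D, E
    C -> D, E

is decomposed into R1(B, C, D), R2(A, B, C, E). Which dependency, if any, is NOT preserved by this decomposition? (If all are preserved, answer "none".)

B → A lies within R2.
E → C, D: restricted closure across fragments reaches C, D.
A → D: restricted closure across fragments reaches D.
D → C lies within R1.
A, C → D, E: restricted closure across fragments reaches D, E.
C → D, E: restricted closure across fragments reaches D, E.
Every dependency is enforceable on the fragments, so the decomposition is dependency-preserving.

none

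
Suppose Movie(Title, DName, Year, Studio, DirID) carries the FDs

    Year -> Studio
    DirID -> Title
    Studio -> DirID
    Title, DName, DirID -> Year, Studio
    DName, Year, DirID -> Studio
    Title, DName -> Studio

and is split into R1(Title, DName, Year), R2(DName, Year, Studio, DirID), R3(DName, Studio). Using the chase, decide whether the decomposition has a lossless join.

Chase test. Columns are Title, DName, Year, Studio, DirID; row i has aⱼ where attribute j ∈ Ri, else bᵢⱼ.
Initial tableau (one row per fragment):
  row 1: a1 a2 a3 b14 b15
  row 2: b21 a2 a3 a4 a5
  row 3: b31 a2 b33 a4 b35
Rows 1 and 2 agree on Year; apply Year→Studio and equate their Studio entries.
Rows 1 and 2 agree on Studio; apply Studio→DirID and equate their DirID entries.
Rows 1 and 3 agree on Studio; apply Studio→DirID and equate their DirID entries.
Rows 1 and 2 agree on DirID; apply DirID→Title and equate their Title entries.
Rows 1 and 3 agree on DirID; apply DirID→Title and equate their Title entries.
Rows 1 and 3 agree on Title, DName, DirID; apply Title, DName, DirID→Year, Studio and equate their Year, Studio entries.
Row 1 is now all distinguished symbols — the join is lossless.

Yes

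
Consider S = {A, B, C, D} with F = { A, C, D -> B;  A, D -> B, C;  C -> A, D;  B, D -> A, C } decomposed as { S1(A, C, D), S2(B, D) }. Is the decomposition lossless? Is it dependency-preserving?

Lossless test: (D)⁺ = {D}, which is a superkey of neither fragment — lossy.
Dependency preservation: the restricted closure of {A, C, D} across the fragments never reaches {B}, so A, C, D → B cannot be enforced without a join — not preserved.

lossy and not dependency-preserving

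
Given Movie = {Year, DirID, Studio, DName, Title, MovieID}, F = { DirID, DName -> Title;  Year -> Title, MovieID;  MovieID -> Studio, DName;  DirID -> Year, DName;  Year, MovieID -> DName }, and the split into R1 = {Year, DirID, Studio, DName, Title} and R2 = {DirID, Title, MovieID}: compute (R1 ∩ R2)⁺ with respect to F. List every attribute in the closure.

Year, DirID, Studio, DName, Title, MovieID

R1 ∩ R2 = {DirID, Title}.
DirID → Year, DName applies, adding Year, DName
Year → Title, MovieID applies, adding MovieID
MovieID → Studio, DName applies, adding Studio
Closure: {Year, DirID, Studio, DName, Title, MovieID}.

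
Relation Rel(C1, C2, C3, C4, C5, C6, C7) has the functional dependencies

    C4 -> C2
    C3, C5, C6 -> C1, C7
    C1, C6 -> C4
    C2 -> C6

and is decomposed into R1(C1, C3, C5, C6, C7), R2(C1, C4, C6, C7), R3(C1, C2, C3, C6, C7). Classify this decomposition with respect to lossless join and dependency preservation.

lossless but not dependency-preserving

Lossless test (chase): Rows 1 and 2 agree on C1, C6; apply C1, C6→C4 and equate their C4 entries. Rows 1 and 3 agree on C1, C6; apply C1, C6→C4 and equate their C4 entries. Rows 1 and 2 agree on C4; apply C4→C2 and equate their C2 entries. Rows 1 and 3 agree on C4; apply C4→C2 and equate their C2 entries. Row 1 is now all distinguished symbols — the join is lossless.
Dependency preservation: the restricted closure of {C4} across the fragments never reaches {C2}, so C4 → C2 cannot be enforced without a join — not preserved.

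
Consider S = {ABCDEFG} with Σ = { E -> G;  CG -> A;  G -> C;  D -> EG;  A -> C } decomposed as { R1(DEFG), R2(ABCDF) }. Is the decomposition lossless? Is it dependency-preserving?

lossless but not dependency-preserving

Lossless test: (DF)⁺ = {ACDEFG}, which contains all of one fragment — lossless.
Dependency preservation: the restricted closure of {CG} across the fragments never reaches {A}, so CG → A cannot be enforced without a join — not preserved.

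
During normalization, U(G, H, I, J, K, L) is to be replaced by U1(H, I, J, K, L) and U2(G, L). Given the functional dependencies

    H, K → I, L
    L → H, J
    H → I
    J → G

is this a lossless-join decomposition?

Common attributes: U1 ∩ U2 = {L}.
Closure of {L}: L → H, J applies, adding H, J; H → I applies, adding I; J → G applies, adding G. So (L)⁺ = {G, H, I, J, L}.
This closure contains every attribute of U2, so U1 ∩ U2 → U2. The join is lossless.

Yes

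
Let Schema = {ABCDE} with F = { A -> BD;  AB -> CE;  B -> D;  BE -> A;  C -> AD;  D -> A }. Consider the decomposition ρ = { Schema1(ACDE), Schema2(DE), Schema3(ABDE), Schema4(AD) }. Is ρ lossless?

Chase test. Columns are ABCDE; row i has aⱼ where attribute j ∈ Schemai, else bᵢⱼ.
Initial tableau (one row per fragment):
  row 1: a1 b12 a3 a4 a5
  row 2: b21 b22 b23 a4 a5
  row 3: a1 a2 b33 a4 a5
  row 4: a1 b42 b43 a4 b45
Rows 1 and 3 agree on A; apply A→BD and equate their BD entries.
Rows 1 and 4 agree on A; apply A→BD and equate their BD entries.
Rows 1 and 3 agree on AB; apply AB→CE and equate their CE entries.
Rows 1 and 4 agree on AB; apply AB→CE and equate their CE entries.
Rows 1 and 2 agree on D; apply D→A and equate their A entries.
Rows 1 and 2 agree on A; apply A→BD and equate their BD entries.
Rows 1 and 2 agree on AB; apply AB→CE and equate their CE entries.
Row 1 is now all distinguished symbols — the join is lossless.

Yes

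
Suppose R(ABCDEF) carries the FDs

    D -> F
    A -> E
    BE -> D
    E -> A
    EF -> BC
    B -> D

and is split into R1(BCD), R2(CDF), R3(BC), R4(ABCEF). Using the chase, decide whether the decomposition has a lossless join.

Chase test. Columns are ABCDEF; row i has aⱼ where attribute j ∈ Ri, else bᵢⱼ.
Initial tableau (one row per fragment):
  row 1: b11 a2 a3 a4 b15 b16
  row 2: b21 b22 a3 a4 b25 a6
  row 3: b31 a2 a3 b34 b35 b36
  row 4: a1 a2 a3 b44 a5 a6
Rows 1 and 2 agree on D; apply D→F and equate their F entries.
Rows 1 and 3 agree on B; apply B→D and equate their D entries.
Rows 1 and 4 agree on B; apply B→D and equate their D entries.
Rows 1 and 3 agree on D; apply D→F and equate their F entries.
Row 4 is now all distinguished symbols — the join is lossless.

Yes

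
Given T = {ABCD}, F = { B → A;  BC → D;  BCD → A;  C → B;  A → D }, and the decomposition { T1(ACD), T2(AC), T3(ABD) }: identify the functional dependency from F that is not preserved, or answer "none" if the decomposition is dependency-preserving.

C → B

Check C → B: no single fragment contains all of {BC}, and the restricted closure of {C} across the fragments never reaches {B}.
B → A is preserved.
BC → D is preserved.
BCD → A is preserved.
A → D is preserved.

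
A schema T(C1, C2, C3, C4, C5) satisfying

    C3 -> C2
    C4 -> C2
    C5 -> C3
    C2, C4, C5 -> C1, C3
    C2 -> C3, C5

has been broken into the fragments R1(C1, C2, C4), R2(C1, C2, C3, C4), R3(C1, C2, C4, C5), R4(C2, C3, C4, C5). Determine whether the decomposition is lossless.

Chase test. Columns are C1, C2, C3, C4, C5; row i has aⱼ where attribute j ∈ Ri, else bᵢⱼ.
Initial tableau (one row per fragment):
  row 1: a1 a2 b13 a4 b15
  row 2: a1 a2 a3 a4 b25
  row 3: a1 a2 b33 a4 a5
  row 4: b41 a2 a3 a4 a5
Rows 3 and 4 agree on C5; apply C5→C3 and equate their C3 entries.
Rows 3 and 4 agree on C2, C4, C5; apply C2, C4, C5→C1, C3 and equate their C1, C3 entries.
Rows 1 and 2 agree on C2; apply C2→C3, C5 and equate their C3, C5 entries.
Rows 1 and 3 agree on C2; apply C2→C3, C5 and equate their C3, C5 entries.
Row 1 is now all distinguished symbols — the join is lossless.

Yes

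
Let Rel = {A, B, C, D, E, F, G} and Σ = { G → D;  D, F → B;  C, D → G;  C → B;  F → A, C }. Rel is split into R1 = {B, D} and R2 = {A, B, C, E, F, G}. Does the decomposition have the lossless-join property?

No

Common attributes: R1 ∩ R2 = {B}.
No dependency enlarges {B}, so (B)⁺ = {B}.
The closure contains neither all of R1 = {B, D} nor all of R2 = {A, B, C, E, F, G}, so the common attributes are not a superkey of either fragment. The join is lossy.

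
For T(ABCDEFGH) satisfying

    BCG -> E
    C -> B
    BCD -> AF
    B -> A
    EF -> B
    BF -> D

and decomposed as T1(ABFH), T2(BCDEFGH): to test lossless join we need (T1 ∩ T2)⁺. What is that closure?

T1 ∩ T2 = {BFH}.
B → A applies, adding A
BF → D applies, adding D
Closure: {ABDFH}.

ABDFH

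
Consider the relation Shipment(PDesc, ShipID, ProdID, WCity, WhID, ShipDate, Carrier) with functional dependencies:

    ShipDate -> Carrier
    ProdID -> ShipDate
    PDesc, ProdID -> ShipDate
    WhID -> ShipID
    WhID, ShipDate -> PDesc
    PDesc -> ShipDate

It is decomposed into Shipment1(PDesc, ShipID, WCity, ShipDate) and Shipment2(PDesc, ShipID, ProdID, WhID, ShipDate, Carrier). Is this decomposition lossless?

No

Common attributes: Shipment1 ∩ Shipment2 = {PDesc, ShipID, ShipDate}.
Closure of {PDesc, ShipID, ShipDate}: ShipDate → Carrier applies, adding Carrier. So (PDesc, ShipID, ShipDate)⁺ = {PDesc, ShipID, ShipDate, Carrier}.
The closure contains neither all of Shipment1 = {PDesc, ShipID, WCity, ShipDate} nor all of Shipment2 = {PDesc, ShipID, ProdID, WhID, ShipDate, Carrier}, so the common attributes are not a superkey of either fragment. The join is lossy.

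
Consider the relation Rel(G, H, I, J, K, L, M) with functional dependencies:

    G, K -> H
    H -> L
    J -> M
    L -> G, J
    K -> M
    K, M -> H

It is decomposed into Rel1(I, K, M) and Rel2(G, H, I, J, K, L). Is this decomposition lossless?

Common attributes: Rel1 ∩ Rel2 = {I, K}.
Closure of {I, K}: K → M applies, adding M; K, M → H applies, adding H; H → L applies, adding L; L → G, J applies, adding G, J. So (I, K)⁺ = {G, H, I, J, K, L, M}.
This closure contains every attribute of Rel1, so Rel1 ∩ Rel2 → Rel1. The join is lossless.

Yes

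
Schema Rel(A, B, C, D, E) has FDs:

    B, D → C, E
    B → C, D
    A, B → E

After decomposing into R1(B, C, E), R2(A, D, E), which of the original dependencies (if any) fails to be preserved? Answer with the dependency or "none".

Check B → C, D: no single fragment contains all of {B, C, D}, and the restricted closure of {B} across the fragments never reaches {C, D}.
B, D → C, E is preserved.
A, B → E is preserved.

B → C, D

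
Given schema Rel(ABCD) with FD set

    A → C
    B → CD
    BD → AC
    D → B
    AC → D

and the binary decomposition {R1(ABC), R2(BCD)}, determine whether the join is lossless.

Common attributes: R1 ∩ R2 = {BC}.
Closure of {BC}: B → CD applies, adding D; BD → AC applies, adding A. So (BC)⁺ = {ABCD}.
This closure contains every attribute of R1, so R1 ∩ R2 → R1. The join is lossless.

Yes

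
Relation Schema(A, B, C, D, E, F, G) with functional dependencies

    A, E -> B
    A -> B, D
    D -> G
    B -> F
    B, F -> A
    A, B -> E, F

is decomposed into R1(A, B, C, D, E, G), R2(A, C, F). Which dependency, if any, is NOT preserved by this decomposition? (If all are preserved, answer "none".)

A, E → B lies within R1.
A → B, D lies within R1.
D → G lies within R1.
B → F: restricted closure across fragments reaches F.
B, F → A: restricted closure across fragments reaches A.
A, B → E, F: restricted closure across fragments reaches E, F.
Every dependency is enforceable on the fragments, so the decomposition is dependency-preserving.

none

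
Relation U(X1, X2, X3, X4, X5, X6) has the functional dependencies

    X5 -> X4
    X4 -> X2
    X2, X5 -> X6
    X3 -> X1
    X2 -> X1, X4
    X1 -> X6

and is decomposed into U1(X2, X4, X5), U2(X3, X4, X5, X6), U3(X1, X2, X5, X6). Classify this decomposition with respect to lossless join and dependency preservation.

Lossless test (chase): Rows 1 and 3 agree on X5; apply X5→X4 and equate their X4 entries. Rows 1 and 2 agree on X4; apply X4→X2 and equate their X2 entries. Rows 1 and 2 agree on X2, X5; apply X2, X5→X6 and equate their X6 entries. Rows 1 and 2 agree on X2; apply X2→X1, X4 and equate their X1, X4 entries. Rows 1 and 3 agree on X2; apply X2→X1, X4 and equate their X1, X4 entries. Row 2 is now all distinguished symbols — the join is lossless.
Dependency preservation: the restricted closure of {X3} across the fragments never reaches {X1}, so X3 → X1 cannot be enforced without a join — not preserved.

lossless but not dependency-preserving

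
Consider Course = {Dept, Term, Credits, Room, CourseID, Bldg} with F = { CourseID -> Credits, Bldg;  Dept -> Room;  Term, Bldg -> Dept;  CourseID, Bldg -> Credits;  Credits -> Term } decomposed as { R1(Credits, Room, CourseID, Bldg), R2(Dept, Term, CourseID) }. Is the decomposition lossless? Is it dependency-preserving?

lossless but not dependency-preserving

Lossless test: (CourseID)⁺ = {Dept, Term, Credits, Room, CourseID, Bldg}, which contains all of one fragment — lossless.
Dependency preservation: the restricted closure of {Dept} across the fragments never reaches {Room}, so Dept → Room cannot be enforced without a join — not preserved.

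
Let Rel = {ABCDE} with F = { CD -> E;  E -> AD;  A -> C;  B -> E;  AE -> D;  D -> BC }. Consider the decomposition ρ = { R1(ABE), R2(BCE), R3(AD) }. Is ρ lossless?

Chase test. Columns are ABCDE; row i has aⱼ where attribute j ∈ Ri, else bᵢⱼ.
Initial tableau (one row per fragment):
  row 1: a1 a2 b13 b14 a5
  row 2: b21 a2 a3 b24 a5
  row 3: a1 b32 b33 a4 b35
Rows 1 and 2 agree on E; apply E→AD and equate their AD entries.
Rows 1 and 2 agree on A; apply A→C and equate their C entries.
Rows 1 and 3 agree on A; apply A→C and equate their C entries.
No row becomes fully distinguished — the join is lossy.

No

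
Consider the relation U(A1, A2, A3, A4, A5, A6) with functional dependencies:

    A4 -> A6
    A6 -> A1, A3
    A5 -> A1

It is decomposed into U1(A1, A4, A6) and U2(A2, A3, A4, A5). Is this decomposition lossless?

Common attributes: U1 ∩ U2 = {A4}.
Closure of {A4}: A4 → A6 applies, adding A6; A6 → A1, A3 applies, adding A1, A3. So (A4)⁺ = {A1, A3, A4, A6}.
This closure contains every attribute of U1, so U1 ∩ U2 → U1. The join is lossless.

Yes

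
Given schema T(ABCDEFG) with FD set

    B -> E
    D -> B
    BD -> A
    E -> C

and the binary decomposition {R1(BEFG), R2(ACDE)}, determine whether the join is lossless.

No

Common attributes: R1 ∩ R2 = {E}.
Closure of {E}: E → C applies, adding C. So (E)⁺ = {CE}.
The closure contains neither all of R1 = {BEFG} nor all of R2 = {ACDE}, so the common attributes are not a superkey of either fragment. The join is lossy.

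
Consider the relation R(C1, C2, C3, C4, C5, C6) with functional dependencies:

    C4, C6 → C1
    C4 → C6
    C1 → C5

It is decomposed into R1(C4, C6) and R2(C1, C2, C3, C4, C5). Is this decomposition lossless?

Common attributes: R1 ∩ R2 = {C4}.
Closure of {C4}: C4 → C6 applies, adding C6; C4, C6 → C1 applies, adding C1; C1 → C5 applies, adding C5. So (C4)⁺ = {C1, C4, C5, C6}.
This closure contains every attribute of R1, so R1 ∩ R2 → R1. The join is lossless.

Yes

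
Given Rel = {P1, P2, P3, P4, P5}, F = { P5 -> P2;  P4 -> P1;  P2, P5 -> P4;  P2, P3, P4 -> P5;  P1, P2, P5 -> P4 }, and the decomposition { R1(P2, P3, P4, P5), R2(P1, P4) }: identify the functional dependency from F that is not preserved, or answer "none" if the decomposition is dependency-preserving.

P5 → P2 lies within R1.
P4 → P1 lies within R2.
P2, P5 → P4 lies within R1.
P2, P3, P4 → P5 lies within R1.
P1, P2, P5 → P4: restricted closure across fragments reaches P4.
Every dependency is enforceable on the fragments, so the decomposition is dependency-preserving.

none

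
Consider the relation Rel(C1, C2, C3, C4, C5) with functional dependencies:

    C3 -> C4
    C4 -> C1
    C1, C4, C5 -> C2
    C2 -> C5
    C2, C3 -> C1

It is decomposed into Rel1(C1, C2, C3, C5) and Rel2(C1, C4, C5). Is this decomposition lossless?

Common attributes: Rel1 ∩ Rel2 = {C1, C5}.
No dependency enlarges {C1, C5}, so (C1, C5)⁺ = {C1, C5}.
The closure contains neither all of Rel1 = {C1, C2, C3, C5} nor all of Rel2 = {C1, C4, C5}, so the common attributes are not a superkey of either fragment. The join is lossy.

No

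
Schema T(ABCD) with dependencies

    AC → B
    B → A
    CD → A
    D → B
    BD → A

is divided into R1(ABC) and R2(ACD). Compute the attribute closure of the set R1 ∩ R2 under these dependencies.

R1 ∩ R2 = {AC}.
AC → B applies, adding B
Closure: {ABC}.

ABC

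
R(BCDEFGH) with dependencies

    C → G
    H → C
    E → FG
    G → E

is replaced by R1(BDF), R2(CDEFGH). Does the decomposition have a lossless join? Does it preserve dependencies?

Lossless test: (DF)⁺ = {DF}, which is a superkey of neither fragment — lossy.
Dependency preservation: every FD's attributes lie within a single fragment, so each can be enforced locally — preserved.

lossy but dependency-preserving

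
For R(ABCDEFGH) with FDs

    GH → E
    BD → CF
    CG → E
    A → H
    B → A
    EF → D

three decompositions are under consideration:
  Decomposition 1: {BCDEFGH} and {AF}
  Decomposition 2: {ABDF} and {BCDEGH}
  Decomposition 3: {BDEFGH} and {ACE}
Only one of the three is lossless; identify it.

Decomposition 1: common = {F}, closure = {F} → lossy.
Decomposition 2: common = {BD}, closure = {ABCDFH} → lossless.
Decomposition 3: common = {E}, closure = {E} → lossy.

Decomposition 2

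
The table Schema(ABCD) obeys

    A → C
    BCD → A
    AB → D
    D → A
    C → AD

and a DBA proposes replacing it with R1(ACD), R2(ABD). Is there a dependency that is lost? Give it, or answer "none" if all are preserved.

A → C lies within R1.
BCD → A: restricted closure across fragments reaches A.
AB → D lies within R2.
D → A lies within R1.
C → AD lies within R1.
Every dependency is enforceable on the fragments, so the decomposition is dependency-preserving.

none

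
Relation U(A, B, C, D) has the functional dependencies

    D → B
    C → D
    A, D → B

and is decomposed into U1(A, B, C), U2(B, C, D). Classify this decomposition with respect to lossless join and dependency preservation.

Lossless test: (B, C)⁺ = {B, C, D}, which contains all of one fragment — lossless.
Dependency preservation: A, D → B is not contained in any single fragment, but the restricted closure of its left-hand side across the fragments still reaches the right-hand side; the remaining FDs each lie inside some fragment. All dependencies are preserved.

lossless and dependency-preserving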